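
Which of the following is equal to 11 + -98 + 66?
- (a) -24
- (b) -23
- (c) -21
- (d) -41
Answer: c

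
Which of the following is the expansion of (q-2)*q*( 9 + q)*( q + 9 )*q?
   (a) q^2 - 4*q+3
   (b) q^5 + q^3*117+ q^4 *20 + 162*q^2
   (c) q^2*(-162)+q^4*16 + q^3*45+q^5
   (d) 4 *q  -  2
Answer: c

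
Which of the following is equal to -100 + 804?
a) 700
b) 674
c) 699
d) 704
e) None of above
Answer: d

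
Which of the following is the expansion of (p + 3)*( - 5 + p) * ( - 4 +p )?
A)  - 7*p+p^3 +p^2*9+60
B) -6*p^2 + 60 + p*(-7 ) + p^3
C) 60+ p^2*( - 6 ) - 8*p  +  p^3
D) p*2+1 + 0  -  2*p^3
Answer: B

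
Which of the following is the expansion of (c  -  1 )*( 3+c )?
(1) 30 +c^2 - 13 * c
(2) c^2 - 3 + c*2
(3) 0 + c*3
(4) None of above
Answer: 2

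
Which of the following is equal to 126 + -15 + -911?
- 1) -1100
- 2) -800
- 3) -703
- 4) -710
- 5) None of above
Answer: 2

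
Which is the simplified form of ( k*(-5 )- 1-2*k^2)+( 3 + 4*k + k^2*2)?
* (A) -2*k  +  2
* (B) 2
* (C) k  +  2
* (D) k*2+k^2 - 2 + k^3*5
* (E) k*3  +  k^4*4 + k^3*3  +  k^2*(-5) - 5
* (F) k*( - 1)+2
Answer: F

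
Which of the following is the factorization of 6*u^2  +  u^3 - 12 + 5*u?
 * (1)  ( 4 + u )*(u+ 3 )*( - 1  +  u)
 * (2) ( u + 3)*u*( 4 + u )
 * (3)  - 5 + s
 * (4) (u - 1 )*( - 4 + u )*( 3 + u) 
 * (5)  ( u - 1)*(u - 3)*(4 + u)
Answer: 1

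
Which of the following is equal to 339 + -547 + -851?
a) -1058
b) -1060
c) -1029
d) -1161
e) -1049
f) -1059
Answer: f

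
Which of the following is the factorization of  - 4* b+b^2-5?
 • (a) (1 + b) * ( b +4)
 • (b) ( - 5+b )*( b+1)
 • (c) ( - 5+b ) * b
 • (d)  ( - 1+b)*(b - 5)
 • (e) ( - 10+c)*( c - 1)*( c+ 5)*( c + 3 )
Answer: b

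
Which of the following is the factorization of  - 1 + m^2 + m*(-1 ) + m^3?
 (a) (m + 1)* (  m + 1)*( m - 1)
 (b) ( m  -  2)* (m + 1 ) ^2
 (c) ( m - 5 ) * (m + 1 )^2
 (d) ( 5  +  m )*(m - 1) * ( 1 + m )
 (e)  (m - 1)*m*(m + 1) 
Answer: a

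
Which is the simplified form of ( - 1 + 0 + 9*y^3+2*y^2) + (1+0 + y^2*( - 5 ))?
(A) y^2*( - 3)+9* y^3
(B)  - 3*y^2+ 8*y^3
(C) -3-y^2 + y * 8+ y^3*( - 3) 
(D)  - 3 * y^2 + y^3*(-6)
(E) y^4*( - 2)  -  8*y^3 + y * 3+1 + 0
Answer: A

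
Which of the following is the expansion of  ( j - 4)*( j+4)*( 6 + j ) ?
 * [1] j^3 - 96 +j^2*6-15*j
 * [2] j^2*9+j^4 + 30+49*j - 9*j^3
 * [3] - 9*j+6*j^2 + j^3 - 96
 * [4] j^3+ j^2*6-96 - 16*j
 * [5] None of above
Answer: 4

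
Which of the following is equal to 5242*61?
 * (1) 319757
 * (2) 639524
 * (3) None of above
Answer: 3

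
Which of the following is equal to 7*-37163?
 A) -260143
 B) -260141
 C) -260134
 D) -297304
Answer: B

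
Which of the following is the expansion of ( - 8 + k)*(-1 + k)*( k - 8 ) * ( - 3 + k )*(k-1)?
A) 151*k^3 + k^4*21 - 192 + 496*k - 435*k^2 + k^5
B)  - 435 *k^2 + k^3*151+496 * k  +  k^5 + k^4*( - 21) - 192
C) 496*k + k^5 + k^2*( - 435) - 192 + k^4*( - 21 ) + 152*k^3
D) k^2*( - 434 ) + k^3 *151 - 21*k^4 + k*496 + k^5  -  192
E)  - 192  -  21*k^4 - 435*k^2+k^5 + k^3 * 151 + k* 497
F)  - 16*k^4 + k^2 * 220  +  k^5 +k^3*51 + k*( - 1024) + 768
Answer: B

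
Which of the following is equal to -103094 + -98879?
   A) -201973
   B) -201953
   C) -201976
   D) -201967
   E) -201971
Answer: A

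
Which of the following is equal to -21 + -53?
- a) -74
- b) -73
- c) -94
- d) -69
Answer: a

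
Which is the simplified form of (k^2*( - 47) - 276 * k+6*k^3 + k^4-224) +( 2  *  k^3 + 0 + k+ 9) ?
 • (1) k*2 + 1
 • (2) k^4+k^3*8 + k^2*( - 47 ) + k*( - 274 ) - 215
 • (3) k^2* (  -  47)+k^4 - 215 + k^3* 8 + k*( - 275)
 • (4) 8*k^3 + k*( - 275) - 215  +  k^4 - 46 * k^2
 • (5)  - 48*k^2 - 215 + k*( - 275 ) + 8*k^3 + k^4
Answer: 3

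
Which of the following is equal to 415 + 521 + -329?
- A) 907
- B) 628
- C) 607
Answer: C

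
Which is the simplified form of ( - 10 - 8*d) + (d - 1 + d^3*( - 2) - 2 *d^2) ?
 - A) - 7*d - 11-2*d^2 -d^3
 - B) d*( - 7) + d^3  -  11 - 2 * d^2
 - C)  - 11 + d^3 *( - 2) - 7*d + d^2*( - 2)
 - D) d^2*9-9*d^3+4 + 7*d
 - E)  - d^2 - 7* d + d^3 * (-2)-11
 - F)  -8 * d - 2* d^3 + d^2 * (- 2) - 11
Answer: C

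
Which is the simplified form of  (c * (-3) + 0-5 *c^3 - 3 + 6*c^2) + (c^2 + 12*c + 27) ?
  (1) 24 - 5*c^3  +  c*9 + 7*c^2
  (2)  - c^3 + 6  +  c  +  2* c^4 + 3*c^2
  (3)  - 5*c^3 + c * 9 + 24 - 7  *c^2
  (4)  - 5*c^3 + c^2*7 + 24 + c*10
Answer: 1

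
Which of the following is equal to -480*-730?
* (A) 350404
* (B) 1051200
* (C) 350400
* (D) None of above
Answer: C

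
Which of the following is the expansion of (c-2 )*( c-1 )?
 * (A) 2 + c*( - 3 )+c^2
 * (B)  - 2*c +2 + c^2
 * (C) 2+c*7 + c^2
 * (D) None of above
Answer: A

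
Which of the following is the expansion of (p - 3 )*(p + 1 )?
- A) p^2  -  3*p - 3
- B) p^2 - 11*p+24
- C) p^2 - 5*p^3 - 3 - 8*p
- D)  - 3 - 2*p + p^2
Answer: D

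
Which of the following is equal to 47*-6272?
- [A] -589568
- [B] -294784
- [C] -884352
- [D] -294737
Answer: B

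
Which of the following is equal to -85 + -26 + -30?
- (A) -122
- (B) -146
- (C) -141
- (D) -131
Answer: C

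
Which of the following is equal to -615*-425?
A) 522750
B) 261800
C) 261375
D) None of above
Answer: C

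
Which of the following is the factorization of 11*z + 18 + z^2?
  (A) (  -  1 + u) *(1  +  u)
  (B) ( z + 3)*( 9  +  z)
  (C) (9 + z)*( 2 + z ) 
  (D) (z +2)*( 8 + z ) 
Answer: C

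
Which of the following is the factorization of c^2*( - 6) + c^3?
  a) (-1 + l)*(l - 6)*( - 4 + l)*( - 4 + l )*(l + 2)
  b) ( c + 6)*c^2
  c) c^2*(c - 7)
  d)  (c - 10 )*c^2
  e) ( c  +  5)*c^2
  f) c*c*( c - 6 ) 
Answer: f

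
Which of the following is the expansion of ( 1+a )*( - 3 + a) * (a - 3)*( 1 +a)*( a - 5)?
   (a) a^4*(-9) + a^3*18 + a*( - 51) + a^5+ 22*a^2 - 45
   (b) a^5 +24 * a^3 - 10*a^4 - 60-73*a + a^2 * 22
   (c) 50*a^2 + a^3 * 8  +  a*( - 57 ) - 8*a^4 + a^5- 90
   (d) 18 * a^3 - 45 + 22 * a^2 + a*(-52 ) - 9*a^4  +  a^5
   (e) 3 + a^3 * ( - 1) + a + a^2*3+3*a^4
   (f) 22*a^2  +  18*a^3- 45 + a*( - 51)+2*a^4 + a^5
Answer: a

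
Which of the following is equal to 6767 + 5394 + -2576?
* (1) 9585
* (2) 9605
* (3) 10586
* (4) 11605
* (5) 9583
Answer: 1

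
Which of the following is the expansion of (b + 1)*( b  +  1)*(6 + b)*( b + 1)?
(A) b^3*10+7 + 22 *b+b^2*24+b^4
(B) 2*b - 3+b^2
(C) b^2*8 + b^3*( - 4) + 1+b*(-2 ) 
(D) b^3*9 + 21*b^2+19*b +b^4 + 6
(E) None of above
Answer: D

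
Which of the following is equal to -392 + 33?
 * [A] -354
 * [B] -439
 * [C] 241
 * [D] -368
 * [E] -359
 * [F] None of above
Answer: E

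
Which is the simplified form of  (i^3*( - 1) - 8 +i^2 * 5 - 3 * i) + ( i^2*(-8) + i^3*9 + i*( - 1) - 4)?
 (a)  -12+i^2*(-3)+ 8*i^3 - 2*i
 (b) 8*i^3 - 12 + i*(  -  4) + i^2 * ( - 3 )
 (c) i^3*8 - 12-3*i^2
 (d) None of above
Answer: b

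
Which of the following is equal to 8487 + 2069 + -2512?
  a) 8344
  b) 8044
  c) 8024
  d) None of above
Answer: b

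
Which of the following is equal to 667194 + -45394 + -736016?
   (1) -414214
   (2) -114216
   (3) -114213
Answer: 2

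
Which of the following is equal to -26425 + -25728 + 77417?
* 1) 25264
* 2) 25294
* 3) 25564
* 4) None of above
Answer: 1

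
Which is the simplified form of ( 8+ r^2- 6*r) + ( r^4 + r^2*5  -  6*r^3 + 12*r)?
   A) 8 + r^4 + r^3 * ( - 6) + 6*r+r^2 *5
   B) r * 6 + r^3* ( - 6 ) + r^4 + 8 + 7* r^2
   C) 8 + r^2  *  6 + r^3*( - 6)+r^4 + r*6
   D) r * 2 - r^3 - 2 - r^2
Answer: C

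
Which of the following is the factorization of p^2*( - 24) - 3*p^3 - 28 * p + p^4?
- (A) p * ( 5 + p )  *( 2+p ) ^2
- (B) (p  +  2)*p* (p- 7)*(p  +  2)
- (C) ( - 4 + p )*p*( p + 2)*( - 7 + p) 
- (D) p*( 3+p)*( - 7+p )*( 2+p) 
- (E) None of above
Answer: B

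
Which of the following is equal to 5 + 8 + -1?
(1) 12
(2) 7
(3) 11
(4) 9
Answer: 1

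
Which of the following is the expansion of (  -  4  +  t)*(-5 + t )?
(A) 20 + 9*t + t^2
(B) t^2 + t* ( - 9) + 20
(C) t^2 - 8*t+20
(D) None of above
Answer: B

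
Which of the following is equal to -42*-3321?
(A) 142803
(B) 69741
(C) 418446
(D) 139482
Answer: D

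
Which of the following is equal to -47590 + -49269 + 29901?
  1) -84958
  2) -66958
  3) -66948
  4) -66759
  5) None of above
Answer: 2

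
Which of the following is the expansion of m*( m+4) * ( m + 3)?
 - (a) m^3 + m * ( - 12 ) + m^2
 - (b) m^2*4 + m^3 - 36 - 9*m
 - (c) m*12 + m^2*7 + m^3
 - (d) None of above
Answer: c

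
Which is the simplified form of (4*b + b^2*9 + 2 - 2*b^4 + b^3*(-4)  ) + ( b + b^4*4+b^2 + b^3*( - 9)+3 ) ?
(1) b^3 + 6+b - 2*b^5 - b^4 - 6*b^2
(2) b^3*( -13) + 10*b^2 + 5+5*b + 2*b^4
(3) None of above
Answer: 2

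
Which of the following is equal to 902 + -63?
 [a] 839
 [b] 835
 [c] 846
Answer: a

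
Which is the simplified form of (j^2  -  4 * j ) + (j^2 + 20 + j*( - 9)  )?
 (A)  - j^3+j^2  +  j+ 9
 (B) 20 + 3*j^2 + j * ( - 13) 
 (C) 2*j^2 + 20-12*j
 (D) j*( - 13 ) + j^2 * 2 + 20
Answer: D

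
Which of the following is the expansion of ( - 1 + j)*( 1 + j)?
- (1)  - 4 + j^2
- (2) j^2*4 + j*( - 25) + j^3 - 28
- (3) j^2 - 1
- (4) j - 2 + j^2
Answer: 3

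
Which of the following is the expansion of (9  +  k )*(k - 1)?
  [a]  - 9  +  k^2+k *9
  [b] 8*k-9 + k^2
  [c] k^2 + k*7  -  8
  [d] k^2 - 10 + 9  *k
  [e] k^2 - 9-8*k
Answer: b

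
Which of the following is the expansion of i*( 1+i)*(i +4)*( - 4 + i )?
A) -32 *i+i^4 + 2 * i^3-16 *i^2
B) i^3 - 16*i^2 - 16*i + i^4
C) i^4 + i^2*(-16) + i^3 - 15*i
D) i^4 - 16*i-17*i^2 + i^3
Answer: B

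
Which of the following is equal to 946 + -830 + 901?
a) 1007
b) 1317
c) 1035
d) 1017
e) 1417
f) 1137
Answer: d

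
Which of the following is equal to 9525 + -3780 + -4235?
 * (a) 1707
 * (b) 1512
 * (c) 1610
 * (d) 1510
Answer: d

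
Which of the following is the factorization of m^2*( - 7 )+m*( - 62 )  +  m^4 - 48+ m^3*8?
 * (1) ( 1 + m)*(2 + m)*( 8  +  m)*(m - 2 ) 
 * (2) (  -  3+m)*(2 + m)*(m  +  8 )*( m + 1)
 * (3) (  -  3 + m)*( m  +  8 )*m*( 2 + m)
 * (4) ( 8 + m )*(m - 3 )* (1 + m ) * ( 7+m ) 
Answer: 2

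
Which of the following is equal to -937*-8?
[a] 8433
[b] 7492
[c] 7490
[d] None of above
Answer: d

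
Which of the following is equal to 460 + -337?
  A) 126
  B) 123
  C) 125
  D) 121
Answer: B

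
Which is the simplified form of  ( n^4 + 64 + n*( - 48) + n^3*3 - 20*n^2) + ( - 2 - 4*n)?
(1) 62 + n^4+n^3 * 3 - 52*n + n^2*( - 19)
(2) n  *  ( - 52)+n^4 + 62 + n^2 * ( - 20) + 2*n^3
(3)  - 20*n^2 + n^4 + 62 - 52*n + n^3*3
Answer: 3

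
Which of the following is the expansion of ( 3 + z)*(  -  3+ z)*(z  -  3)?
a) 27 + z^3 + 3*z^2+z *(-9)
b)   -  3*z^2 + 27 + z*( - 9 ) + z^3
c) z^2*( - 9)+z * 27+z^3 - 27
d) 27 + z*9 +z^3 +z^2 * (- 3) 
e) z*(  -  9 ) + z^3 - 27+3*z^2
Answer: b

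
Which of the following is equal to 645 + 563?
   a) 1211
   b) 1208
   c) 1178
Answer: b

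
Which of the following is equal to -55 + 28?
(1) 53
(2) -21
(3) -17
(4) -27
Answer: 4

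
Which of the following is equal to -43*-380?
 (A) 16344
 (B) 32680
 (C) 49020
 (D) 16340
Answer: D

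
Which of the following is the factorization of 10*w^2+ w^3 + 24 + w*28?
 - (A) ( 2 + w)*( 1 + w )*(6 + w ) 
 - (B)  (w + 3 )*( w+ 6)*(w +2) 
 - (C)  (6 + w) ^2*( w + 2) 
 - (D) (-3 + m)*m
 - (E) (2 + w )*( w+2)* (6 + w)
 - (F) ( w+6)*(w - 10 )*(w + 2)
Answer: E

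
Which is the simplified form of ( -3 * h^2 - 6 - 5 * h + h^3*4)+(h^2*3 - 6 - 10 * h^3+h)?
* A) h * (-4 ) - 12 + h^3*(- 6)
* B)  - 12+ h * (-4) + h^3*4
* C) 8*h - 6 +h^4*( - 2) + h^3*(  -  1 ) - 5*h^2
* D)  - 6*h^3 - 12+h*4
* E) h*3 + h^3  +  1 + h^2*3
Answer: A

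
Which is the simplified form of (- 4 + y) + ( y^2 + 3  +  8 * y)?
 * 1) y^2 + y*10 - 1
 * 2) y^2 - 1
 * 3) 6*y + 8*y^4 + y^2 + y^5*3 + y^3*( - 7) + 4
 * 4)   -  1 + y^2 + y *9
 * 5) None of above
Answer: 4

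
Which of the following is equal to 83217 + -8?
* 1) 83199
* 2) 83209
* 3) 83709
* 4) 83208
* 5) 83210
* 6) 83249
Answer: 2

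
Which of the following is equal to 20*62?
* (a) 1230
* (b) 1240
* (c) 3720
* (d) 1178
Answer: b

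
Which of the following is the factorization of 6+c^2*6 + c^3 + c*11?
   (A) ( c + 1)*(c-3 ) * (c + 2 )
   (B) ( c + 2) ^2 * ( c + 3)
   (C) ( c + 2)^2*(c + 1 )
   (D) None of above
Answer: D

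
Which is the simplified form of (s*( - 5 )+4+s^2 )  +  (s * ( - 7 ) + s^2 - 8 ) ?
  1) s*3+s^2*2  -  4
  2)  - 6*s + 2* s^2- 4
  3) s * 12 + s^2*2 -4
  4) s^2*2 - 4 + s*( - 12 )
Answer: 4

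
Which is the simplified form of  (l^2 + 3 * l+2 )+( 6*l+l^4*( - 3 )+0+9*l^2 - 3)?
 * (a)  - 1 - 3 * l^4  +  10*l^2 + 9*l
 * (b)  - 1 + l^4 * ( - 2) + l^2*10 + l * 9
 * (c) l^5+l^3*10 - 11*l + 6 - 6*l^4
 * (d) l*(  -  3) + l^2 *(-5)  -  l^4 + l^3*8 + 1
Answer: a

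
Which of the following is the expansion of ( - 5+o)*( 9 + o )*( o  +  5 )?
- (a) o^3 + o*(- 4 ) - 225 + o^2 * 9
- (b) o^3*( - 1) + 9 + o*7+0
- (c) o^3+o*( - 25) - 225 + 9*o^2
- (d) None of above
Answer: c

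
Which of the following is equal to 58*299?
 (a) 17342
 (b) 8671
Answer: a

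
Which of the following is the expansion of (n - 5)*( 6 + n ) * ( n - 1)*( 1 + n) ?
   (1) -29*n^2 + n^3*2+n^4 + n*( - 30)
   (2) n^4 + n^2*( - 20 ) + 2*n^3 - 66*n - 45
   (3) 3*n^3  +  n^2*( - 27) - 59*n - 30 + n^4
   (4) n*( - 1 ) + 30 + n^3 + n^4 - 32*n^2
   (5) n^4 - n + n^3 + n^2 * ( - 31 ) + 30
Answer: 5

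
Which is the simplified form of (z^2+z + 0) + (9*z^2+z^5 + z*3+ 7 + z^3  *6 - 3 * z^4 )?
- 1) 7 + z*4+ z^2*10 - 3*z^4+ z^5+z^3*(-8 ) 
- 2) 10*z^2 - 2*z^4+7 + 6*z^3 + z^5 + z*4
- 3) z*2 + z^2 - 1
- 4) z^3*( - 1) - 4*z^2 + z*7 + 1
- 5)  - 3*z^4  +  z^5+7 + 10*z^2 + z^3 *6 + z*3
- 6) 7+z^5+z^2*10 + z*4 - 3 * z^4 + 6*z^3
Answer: 6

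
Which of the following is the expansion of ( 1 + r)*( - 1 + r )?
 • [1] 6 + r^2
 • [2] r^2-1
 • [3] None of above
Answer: 2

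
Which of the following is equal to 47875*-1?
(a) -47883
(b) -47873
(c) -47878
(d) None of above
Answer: d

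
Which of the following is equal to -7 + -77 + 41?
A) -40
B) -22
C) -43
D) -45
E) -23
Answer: C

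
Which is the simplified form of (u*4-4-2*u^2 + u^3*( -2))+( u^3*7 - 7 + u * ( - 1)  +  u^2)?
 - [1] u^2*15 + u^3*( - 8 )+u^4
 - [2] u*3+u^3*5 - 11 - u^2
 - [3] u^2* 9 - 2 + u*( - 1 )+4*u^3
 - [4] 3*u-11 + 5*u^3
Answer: 2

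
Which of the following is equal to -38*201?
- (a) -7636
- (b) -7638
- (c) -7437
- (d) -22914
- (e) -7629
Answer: b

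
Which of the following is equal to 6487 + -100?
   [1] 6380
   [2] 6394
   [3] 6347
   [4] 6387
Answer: 4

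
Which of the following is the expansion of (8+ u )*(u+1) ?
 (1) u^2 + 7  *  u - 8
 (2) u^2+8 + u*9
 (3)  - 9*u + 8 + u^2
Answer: 2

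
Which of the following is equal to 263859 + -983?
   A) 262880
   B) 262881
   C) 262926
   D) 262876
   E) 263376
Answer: D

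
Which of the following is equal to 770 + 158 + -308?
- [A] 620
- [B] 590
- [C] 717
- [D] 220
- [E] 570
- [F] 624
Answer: A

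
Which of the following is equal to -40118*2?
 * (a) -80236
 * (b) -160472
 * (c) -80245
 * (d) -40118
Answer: a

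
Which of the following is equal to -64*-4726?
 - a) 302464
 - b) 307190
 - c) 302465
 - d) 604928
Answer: a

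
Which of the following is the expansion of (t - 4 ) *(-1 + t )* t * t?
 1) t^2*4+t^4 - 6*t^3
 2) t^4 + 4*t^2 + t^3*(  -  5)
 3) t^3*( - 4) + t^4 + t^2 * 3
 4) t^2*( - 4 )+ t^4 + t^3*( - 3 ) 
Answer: 2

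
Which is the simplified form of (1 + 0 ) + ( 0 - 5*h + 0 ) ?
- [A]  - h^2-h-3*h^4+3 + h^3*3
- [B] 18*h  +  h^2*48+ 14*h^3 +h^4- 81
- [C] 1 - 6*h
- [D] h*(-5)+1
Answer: D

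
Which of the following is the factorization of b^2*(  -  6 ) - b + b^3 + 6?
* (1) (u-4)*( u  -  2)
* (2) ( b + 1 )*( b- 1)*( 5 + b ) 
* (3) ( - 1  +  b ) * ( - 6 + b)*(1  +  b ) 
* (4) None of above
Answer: 3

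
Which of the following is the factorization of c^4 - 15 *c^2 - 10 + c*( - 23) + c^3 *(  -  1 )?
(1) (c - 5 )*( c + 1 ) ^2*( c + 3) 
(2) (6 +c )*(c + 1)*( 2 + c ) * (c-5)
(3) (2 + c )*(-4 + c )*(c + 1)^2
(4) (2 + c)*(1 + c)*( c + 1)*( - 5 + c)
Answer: 4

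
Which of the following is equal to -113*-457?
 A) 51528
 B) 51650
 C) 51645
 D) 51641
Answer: D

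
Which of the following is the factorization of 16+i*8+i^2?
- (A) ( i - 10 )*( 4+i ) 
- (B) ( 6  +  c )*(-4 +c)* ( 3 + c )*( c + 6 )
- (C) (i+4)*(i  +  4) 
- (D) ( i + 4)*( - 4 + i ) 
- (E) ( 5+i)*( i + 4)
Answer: C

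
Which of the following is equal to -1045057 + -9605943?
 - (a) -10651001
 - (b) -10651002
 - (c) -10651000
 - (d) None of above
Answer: c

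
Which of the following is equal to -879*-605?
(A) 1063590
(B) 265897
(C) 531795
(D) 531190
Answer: C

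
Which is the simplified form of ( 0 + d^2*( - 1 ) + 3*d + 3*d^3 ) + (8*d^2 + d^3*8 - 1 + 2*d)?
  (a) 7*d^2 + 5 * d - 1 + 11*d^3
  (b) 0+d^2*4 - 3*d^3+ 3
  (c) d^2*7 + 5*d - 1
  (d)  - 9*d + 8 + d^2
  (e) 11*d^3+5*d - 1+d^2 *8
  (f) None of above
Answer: a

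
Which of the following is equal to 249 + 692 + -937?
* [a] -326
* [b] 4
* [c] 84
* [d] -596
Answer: b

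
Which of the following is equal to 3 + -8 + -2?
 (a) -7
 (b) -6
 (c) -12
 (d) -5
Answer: a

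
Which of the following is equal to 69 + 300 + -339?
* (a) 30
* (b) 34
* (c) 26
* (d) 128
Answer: a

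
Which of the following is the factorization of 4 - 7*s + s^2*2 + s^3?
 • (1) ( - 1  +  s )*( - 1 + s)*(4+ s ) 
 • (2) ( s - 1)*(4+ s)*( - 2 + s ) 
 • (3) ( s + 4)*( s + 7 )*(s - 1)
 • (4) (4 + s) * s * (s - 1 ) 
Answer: 1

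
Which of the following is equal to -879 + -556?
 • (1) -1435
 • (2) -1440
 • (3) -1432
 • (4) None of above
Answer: 1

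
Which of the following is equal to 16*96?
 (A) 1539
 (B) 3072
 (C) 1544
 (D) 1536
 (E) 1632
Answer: D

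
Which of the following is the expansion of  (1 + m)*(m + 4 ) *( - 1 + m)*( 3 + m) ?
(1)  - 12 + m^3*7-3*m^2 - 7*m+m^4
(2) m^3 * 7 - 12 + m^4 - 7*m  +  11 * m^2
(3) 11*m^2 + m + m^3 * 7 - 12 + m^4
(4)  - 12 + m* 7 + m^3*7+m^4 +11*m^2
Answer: 2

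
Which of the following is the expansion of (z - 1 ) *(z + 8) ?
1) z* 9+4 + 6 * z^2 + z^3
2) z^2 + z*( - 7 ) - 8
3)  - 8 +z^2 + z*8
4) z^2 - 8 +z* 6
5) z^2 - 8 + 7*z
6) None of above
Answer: 5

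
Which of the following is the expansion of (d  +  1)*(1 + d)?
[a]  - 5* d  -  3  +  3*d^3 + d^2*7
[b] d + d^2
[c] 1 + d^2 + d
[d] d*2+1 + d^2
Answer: d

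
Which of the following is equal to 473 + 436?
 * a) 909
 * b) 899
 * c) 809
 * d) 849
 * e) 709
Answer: a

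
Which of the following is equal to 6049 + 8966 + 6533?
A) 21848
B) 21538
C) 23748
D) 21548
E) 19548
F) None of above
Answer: D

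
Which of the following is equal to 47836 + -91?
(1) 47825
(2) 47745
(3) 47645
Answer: 2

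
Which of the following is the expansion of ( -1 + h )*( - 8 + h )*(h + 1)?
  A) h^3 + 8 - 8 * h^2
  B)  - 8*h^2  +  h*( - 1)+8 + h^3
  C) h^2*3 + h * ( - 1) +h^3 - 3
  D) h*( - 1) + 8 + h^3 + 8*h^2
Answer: B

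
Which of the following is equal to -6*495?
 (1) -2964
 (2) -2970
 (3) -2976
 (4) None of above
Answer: 2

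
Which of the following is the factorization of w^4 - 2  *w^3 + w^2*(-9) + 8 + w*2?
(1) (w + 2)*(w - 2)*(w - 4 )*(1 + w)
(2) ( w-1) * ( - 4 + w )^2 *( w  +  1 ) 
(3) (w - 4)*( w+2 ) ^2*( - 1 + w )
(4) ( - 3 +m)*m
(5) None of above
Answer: 5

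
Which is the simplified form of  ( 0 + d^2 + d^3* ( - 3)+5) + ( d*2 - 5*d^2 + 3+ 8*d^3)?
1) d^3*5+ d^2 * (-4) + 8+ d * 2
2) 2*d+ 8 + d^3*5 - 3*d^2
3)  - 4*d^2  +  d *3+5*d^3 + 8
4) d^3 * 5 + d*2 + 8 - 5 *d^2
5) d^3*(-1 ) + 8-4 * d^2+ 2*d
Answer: 1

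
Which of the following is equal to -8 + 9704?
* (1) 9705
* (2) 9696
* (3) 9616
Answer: 2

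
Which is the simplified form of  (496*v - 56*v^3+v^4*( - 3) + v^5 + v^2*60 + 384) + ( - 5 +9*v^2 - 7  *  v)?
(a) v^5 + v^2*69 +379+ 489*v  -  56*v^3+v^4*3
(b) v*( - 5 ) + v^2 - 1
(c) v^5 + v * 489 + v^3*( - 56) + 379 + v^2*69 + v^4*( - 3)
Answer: c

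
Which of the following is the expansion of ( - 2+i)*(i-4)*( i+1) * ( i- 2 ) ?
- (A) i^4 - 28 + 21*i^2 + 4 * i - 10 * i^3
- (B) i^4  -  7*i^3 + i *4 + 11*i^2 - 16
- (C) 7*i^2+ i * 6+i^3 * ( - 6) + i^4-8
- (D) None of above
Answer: D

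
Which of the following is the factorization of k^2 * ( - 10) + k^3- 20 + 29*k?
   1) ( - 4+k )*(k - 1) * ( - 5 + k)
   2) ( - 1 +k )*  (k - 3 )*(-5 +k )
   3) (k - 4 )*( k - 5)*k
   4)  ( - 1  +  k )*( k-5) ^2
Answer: 1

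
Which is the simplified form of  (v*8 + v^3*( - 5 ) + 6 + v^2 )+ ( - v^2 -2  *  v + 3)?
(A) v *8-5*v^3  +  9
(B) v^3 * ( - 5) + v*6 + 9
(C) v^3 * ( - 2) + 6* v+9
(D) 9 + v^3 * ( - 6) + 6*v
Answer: B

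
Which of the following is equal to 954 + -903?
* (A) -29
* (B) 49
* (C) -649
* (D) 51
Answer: D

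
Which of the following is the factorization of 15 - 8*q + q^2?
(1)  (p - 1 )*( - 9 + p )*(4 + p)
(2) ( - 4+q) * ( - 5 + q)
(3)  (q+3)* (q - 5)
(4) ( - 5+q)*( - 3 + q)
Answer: 4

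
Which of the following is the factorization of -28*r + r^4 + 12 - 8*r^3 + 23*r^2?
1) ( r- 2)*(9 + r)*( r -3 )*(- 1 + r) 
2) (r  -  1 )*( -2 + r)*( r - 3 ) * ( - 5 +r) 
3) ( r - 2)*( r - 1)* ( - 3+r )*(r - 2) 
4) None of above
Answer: 3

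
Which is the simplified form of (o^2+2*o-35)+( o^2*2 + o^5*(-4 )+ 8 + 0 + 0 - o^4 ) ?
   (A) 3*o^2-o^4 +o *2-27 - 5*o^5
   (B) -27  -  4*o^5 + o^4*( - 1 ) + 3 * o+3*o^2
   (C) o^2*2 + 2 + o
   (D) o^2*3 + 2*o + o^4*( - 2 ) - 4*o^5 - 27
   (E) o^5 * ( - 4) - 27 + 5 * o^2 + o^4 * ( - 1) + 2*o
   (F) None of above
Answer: F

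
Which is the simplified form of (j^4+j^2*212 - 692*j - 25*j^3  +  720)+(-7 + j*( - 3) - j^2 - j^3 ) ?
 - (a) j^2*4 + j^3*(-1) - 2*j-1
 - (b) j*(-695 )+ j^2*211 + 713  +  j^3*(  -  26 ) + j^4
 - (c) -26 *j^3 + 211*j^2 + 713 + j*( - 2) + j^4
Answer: b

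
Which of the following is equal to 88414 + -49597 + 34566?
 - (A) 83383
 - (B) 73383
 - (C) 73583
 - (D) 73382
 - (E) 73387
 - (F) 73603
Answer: B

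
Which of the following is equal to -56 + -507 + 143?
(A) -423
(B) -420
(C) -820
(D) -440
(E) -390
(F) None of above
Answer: B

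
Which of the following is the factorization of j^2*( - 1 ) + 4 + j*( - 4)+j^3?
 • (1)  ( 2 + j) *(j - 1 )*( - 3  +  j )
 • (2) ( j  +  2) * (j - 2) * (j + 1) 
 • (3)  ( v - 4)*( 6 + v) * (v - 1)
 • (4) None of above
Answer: 4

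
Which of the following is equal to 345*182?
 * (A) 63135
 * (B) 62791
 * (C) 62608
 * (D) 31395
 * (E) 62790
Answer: E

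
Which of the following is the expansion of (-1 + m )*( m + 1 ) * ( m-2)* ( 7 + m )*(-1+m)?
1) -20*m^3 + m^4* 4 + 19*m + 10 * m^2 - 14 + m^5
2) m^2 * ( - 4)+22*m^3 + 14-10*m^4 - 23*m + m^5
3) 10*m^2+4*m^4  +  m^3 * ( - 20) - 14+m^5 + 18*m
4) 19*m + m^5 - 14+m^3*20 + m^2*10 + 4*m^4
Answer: 1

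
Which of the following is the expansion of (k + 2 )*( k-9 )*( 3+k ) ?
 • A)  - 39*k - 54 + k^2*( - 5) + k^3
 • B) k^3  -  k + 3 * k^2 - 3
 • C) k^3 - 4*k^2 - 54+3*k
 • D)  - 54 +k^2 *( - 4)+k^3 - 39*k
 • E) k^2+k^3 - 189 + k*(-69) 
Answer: D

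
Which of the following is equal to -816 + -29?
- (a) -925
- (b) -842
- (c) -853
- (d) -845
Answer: d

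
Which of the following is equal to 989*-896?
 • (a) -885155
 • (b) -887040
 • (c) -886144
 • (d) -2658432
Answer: c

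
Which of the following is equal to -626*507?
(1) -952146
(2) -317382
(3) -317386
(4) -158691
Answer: 2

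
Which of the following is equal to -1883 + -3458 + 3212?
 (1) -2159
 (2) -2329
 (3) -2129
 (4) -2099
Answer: 3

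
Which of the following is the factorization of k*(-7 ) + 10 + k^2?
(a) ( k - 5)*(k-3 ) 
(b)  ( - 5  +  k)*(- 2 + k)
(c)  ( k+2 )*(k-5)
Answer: b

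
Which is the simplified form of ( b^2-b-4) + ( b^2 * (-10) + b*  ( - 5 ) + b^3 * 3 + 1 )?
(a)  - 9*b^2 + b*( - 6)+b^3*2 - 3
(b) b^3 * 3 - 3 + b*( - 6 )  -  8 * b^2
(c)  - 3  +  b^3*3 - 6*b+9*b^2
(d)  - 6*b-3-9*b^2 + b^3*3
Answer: d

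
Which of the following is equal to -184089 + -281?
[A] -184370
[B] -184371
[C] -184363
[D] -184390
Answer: A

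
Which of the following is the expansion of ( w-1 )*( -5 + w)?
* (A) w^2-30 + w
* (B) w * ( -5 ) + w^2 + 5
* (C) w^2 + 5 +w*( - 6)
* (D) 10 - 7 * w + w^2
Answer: C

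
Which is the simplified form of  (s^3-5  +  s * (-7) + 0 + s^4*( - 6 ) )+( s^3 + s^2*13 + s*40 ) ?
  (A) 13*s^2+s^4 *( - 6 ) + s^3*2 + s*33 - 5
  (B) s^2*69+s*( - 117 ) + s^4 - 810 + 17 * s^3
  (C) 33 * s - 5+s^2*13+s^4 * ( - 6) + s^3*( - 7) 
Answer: A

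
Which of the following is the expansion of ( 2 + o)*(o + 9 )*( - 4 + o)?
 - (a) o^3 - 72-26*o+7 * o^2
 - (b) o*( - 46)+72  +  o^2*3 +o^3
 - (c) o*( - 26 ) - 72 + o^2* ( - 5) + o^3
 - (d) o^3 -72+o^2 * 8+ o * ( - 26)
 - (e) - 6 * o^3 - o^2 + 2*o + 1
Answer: a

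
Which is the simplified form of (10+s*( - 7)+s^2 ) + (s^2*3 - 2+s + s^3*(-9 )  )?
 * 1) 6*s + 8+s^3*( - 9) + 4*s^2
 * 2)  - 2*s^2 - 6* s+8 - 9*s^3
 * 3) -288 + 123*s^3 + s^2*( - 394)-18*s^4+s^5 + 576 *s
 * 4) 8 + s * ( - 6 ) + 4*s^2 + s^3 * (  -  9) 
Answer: 4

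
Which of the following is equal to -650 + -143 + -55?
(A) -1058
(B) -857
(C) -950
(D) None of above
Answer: D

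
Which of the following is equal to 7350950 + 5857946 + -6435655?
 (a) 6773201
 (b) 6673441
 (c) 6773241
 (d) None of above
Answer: c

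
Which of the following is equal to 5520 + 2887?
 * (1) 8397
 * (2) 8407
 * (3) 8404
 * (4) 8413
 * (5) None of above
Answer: 2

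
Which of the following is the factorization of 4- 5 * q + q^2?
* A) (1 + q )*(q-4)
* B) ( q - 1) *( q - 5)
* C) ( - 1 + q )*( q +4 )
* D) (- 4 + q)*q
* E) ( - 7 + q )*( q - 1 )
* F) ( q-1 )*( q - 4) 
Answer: F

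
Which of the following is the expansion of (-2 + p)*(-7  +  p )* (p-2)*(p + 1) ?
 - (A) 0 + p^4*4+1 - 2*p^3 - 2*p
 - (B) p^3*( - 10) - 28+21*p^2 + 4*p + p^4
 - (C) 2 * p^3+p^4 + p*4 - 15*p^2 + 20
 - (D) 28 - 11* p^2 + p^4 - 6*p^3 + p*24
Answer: B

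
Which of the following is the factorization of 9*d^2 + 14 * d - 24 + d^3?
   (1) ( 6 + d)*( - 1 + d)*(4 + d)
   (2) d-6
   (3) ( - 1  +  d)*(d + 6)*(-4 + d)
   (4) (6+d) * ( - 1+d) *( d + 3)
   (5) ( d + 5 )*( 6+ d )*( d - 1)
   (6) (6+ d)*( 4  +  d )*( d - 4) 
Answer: 1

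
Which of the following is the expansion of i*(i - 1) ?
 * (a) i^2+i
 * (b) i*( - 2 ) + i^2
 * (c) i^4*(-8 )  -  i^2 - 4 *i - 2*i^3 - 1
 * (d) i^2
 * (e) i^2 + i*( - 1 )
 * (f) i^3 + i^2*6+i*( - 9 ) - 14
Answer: e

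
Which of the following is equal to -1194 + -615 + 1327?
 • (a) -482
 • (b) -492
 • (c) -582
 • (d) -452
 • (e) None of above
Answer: a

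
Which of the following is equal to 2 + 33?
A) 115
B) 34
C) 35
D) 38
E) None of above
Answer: C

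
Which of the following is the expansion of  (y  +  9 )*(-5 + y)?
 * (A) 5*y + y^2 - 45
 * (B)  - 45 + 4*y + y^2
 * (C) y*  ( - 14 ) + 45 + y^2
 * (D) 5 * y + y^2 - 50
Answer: B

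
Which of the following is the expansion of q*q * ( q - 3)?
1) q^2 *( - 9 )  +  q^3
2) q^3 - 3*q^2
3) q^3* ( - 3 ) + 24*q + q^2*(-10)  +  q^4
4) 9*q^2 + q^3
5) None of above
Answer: 2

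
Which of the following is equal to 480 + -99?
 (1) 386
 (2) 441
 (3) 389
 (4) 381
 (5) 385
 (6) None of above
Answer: 4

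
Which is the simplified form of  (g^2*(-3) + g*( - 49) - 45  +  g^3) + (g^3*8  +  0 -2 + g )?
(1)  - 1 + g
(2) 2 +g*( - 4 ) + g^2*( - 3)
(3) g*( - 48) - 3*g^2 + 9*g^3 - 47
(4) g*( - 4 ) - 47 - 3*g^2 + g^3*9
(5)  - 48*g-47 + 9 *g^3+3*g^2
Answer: 3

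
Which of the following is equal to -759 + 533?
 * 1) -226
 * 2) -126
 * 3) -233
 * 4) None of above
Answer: 1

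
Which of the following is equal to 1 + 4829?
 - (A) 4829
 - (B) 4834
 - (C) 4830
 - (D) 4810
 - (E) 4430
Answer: C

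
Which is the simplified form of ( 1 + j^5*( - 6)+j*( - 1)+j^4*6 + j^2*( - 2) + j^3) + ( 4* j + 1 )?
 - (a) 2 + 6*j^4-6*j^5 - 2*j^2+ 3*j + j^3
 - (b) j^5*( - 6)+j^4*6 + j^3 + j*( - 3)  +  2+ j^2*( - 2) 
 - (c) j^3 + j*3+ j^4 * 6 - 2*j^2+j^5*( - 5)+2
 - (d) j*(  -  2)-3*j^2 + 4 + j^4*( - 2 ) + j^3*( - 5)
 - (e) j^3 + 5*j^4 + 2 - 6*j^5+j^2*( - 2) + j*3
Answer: a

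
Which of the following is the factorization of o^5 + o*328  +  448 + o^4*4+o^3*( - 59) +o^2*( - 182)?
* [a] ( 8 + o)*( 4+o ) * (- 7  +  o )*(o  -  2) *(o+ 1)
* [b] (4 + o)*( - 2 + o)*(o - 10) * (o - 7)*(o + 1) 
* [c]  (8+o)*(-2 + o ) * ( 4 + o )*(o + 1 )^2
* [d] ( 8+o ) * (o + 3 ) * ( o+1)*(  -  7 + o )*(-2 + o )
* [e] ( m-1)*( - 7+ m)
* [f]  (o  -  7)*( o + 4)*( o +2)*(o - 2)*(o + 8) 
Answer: a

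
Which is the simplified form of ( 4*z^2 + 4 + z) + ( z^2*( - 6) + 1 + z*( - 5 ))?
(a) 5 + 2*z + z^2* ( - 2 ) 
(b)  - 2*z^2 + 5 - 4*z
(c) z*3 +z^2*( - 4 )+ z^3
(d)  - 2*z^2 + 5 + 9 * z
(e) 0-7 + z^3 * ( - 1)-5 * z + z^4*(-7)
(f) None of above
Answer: b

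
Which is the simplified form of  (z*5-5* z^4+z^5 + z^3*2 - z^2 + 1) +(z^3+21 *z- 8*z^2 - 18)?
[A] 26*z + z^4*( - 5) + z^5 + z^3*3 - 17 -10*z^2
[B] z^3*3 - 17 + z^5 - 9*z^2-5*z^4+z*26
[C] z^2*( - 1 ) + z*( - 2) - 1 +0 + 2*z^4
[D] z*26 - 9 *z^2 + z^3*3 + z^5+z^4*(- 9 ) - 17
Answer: B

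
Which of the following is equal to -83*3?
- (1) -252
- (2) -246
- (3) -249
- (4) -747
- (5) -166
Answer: 3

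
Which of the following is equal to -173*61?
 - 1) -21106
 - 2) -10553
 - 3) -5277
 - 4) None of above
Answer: 2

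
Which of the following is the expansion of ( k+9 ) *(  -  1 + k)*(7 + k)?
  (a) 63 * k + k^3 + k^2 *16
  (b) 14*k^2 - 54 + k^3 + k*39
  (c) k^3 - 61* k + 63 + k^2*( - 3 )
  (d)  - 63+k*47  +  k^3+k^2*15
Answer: d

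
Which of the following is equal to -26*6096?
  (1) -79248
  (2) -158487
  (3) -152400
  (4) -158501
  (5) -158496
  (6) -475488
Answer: 5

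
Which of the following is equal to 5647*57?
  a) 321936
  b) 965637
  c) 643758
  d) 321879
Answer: d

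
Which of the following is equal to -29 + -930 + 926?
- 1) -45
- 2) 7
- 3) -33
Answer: 3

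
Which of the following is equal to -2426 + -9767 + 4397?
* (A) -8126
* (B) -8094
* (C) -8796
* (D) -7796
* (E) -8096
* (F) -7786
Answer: D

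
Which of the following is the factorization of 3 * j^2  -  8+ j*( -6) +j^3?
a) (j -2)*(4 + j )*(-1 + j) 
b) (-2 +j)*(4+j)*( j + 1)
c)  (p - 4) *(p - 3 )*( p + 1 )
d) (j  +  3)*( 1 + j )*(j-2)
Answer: b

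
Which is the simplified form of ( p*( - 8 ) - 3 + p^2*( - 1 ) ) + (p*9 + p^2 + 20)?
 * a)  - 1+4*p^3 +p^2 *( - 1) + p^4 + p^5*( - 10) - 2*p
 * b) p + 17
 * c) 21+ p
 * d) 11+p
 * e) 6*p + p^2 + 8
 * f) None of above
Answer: b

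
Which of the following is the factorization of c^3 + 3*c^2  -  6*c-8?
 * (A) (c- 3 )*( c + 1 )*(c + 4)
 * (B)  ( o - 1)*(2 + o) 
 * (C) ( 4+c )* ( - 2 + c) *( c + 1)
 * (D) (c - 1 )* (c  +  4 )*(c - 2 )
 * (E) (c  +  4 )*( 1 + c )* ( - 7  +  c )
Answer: C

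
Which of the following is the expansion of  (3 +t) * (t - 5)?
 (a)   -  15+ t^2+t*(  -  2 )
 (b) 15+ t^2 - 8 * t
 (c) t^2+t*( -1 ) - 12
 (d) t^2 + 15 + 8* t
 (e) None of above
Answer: a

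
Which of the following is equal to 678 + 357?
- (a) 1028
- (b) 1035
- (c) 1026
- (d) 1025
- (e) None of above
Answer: b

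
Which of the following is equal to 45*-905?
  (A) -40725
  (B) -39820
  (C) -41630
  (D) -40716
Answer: A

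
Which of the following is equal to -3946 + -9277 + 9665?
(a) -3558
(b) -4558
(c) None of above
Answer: a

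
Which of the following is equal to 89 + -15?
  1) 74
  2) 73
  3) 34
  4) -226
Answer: 1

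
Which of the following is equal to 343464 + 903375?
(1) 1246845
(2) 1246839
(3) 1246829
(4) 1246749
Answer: 2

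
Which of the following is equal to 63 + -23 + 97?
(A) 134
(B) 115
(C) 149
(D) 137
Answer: D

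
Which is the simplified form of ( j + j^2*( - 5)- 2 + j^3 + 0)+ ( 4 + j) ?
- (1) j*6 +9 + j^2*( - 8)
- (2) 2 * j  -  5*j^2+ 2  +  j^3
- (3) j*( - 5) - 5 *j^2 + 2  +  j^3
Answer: 2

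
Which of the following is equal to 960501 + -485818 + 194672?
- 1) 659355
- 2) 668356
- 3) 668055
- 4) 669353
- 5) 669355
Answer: 5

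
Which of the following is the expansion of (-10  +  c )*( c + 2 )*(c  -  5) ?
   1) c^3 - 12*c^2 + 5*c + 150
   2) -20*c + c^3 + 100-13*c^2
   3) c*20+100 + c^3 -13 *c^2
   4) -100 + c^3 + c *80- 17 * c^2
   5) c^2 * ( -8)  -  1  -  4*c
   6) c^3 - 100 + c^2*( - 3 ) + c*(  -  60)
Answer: 3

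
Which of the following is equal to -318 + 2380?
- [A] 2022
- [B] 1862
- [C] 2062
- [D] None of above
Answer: C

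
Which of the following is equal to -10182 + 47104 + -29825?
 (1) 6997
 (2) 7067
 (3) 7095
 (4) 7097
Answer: 4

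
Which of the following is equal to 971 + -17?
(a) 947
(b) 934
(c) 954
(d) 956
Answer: c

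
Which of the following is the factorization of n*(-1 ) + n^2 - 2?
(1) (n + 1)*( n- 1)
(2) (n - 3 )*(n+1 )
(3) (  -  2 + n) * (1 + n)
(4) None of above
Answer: 3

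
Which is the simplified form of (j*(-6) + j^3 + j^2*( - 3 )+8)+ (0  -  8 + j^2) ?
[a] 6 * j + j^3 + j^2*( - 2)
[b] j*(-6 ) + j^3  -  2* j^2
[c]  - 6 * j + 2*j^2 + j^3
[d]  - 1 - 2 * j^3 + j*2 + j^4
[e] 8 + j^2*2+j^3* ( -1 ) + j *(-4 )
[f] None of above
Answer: b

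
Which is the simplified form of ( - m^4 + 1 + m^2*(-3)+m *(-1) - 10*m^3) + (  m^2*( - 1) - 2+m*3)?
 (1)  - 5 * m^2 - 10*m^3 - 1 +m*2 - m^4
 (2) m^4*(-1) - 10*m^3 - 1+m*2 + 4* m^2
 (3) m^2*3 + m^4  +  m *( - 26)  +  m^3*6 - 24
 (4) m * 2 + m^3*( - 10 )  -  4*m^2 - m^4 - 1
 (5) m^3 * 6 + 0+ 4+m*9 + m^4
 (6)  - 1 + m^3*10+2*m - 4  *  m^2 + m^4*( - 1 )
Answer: 4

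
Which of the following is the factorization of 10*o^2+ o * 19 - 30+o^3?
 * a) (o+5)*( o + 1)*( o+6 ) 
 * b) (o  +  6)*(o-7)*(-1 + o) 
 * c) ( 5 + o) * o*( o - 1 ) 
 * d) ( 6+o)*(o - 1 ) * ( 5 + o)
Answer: d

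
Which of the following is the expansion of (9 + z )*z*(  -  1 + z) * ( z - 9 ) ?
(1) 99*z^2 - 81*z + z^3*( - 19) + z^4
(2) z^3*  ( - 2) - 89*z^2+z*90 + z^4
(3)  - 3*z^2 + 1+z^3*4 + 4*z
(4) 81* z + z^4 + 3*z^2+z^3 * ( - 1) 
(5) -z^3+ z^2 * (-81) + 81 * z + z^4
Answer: 5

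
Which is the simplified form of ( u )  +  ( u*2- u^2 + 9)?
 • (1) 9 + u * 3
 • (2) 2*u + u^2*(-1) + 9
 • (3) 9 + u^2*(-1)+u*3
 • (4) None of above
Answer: 3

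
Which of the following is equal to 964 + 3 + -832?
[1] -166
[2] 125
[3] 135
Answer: 3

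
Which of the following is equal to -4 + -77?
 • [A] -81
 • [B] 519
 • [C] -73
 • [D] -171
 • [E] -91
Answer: A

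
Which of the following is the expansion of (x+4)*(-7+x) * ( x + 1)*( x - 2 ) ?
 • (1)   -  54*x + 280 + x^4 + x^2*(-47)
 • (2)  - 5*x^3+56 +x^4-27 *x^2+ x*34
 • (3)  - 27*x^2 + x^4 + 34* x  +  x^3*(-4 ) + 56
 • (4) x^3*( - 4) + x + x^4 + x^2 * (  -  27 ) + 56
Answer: 3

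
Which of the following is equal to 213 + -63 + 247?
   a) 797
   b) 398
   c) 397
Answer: c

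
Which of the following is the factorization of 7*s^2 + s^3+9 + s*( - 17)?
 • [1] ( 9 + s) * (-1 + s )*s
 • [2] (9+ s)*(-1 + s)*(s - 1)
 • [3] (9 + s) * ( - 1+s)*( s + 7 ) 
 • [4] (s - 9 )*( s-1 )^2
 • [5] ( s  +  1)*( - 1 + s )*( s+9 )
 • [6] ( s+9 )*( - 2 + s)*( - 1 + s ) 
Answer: 2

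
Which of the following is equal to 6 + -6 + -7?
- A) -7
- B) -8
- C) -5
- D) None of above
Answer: A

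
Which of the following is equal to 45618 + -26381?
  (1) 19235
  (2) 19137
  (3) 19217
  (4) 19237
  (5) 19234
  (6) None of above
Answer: 4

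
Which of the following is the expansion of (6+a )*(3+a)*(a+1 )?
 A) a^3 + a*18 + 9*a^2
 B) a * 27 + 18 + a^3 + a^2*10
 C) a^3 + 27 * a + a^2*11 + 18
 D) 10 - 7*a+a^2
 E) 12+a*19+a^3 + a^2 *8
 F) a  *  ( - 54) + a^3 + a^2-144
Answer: B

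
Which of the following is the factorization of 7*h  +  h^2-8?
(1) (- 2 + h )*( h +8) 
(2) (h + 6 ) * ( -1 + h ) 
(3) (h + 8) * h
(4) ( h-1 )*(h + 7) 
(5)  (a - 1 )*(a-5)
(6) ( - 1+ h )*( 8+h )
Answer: 6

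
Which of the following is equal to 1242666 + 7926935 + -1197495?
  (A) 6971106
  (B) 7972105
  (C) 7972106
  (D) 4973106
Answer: C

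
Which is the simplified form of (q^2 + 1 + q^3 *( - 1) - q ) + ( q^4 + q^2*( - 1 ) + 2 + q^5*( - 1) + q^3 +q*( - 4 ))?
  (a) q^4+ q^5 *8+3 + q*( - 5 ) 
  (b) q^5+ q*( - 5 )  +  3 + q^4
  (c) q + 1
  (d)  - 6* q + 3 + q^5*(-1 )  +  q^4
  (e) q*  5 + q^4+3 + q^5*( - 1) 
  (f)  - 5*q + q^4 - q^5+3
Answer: f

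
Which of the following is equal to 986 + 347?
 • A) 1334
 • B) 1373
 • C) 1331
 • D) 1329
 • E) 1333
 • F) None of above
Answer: E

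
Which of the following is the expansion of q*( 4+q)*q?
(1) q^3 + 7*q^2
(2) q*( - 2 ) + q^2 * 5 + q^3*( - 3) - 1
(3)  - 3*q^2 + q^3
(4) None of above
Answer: 4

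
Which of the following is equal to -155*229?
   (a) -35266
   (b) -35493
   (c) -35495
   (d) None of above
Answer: c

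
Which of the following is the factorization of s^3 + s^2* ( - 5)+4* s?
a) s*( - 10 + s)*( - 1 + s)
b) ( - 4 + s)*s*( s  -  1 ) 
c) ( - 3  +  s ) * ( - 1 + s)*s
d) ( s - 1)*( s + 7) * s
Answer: b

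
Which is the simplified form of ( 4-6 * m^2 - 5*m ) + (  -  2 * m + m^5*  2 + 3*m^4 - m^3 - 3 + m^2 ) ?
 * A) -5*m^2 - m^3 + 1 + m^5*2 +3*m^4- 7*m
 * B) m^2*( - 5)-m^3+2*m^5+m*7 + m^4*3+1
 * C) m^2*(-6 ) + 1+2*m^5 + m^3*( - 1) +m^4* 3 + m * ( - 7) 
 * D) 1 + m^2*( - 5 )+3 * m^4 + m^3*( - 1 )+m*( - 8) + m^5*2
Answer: A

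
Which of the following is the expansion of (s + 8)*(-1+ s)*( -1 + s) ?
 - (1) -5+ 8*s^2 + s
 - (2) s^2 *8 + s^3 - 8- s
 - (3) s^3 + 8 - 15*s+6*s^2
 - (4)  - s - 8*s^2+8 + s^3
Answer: 3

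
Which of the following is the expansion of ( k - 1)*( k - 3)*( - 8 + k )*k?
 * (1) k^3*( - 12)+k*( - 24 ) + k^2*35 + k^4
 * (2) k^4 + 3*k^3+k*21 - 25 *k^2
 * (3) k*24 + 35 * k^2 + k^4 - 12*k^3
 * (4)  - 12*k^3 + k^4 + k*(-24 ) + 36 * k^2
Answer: 1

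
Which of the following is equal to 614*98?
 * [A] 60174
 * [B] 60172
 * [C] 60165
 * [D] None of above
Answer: B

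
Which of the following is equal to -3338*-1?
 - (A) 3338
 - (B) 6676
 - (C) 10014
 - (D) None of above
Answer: A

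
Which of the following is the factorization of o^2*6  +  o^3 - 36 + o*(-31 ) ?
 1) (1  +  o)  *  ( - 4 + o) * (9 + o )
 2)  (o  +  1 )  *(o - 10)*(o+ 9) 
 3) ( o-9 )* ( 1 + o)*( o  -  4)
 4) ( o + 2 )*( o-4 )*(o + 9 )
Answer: 1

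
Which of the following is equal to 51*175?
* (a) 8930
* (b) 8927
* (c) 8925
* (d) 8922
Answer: c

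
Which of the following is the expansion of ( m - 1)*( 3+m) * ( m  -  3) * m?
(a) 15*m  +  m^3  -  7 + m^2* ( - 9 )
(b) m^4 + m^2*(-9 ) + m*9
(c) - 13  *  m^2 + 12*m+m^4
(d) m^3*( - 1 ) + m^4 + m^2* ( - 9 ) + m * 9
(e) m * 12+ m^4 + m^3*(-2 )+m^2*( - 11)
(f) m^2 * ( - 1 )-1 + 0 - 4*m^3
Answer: d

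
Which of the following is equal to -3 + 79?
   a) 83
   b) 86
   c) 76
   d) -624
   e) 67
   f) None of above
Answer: c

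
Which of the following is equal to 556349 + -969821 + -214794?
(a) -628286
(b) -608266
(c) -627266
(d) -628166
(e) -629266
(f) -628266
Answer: f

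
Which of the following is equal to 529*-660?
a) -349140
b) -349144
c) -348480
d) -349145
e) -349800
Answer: a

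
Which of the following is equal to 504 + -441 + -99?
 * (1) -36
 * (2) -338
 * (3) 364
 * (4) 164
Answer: 1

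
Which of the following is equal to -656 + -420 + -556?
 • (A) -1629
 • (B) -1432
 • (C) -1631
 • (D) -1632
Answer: D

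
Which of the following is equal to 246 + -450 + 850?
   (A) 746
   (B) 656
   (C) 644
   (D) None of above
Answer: D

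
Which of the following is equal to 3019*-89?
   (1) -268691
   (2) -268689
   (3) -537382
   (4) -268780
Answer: 1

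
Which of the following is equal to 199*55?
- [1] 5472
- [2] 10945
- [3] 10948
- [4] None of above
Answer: 2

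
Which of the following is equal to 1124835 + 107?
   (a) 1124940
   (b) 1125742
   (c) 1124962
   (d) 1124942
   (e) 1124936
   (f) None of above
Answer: d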